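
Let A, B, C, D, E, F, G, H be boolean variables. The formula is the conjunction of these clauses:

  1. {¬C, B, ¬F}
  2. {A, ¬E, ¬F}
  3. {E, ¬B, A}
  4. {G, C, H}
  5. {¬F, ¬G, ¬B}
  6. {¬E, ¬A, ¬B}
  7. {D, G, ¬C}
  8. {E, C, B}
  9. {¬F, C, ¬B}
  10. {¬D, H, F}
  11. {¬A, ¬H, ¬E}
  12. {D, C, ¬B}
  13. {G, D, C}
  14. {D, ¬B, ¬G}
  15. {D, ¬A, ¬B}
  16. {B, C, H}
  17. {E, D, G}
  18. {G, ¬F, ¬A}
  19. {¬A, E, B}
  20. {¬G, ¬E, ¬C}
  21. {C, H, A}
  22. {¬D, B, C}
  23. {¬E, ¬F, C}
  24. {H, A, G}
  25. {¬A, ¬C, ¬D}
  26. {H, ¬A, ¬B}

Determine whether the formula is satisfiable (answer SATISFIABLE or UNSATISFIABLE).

SATISFIABLE

Branch on A: take A = False.
Branch on B: take B = False.
Set C = False and propagate.
  then E is forced to True.
  then F is forced to False.
  then H is forced to True.
  then D is forced to False.
  then G is forced to True.
So A=False  B=False  C=False  D=False  E=True  F=False  G=True  H=True is a satisfying assignment.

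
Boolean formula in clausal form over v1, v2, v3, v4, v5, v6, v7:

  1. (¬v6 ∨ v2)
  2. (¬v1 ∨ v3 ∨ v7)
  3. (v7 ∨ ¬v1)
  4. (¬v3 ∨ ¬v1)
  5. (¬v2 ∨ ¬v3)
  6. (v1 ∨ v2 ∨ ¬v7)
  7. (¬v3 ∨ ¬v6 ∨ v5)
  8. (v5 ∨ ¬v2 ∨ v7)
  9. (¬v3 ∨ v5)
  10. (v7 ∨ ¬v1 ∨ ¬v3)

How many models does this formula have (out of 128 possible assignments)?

Case analysis on v3 and v1:
  v3=T, v1=T: a clause becomes empty — 0.
  v3=T, v1=F: remaining (v2,v4,v5,v6,v7) ∈ {(F,F,T,F,F); (F,T,T,F,F)} — 2.
  v3=F, v1=T: v4, v5 free; 3 ways for (v2,v6,v7) × 2^2 = 12.
  v3=F, v1=F: v4 free; 8 ways for (v2,v5,v6,v7) × 2^1 = 16.
Total: 0 + 2 + 12 + 16 = 30.

30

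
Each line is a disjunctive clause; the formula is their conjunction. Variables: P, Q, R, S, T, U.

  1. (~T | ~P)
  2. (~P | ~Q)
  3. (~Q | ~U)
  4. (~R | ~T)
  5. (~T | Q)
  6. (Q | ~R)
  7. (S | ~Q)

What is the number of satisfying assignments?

Case analysis on Q and T:
  Q=T, T=T: remaining (P,R,S,U) ∈ {(F,F,T,F)} — 1.
  Q=T, T=F: remaining (P,R,S,U) ∈ {(F,F,T,F); (F,T,T,F)} — 2.
  Q=F, T=T: a clause becomes empty — 0.
  Q=F, T=F: forces R=F; P, S, U free → 2^3 = 8.
Total: 1 + 2 + 0 + 8 = 11.

11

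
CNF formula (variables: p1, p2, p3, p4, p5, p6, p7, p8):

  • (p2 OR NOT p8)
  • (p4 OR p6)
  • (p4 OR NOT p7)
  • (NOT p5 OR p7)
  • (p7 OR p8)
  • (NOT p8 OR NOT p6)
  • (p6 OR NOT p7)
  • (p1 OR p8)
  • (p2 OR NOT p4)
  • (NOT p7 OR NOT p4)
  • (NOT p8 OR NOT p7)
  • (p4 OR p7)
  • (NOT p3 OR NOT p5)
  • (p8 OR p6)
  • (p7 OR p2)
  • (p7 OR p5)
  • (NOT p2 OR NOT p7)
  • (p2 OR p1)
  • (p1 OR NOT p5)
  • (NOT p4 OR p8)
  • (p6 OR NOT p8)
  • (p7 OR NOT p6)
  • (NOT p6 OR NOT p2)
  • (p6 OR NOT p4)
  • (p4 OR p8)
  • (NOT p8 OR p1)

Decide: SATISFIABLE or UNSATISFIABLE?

UNSATISFIABLE

p7 = True:
  propagation gives p4=True; an empty clause results — contradiction.
p7 = False:
  propagation gives p5=False; an empty clause results — contradiction.
Every branch closes, so no satisfying assignment exists.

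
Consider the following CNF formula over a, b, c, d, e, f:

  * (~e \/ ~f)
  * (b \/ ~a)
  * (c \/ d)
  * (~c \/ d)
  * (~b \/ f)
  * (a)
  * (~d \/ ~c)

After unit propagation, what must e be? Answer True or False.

False

Unit clause (a) sets a = True.
From (~a \/ b) and a = True: b = True.
In (f \/ ~b), ~b is now false; f must hold, so f = True.
(~e \/ ~f) with f = True leaves only ~e, so e = False.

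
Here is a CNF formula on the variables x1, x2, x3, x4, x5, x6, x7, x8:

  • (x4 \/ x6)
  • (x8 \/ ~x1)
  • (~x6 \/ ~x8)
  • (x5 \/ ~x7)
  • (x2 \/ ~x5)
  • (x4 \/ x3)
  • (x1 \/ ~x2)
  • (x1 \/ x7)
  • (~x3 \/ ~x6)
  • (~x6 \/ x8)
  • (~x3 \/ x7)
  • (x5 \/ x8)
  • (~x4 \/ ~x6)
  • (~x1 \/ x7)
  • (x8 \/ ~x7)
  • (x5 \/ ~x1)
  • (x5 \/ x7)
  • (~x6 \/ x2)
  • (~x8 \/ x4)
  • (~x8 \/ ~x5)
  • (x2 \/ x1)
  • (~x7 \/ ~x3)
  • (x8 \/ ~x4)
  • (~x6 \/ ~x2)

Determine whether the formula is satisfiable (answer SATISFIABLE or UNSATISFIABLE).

UNSATISFIABLE

x8 = True:
  propagation gives x6=False, x4=True, x5=False, x7=False; an empty clause results — contradiction.
x8 = False:
  propagation gives x1=False, x2=False; an empty clause results — contradiction.
Every branch closes, so no satisfying assignment exists.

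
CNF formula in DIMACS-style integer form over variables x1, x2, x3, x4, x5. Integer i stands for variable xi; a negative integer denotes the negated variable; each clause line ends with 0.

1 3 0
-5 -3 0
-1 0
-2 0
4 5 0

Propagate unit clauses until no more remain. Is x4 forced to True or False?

True

(¬x1) is a unit clause: x1 = False.
(x1 ∨ x3): since x1 = False, the clause reduces to (x3). x3 = True.
(¬x3 ∨ ¬x5): since x3 = True, the clause reduces to (¬x5). x5 = False.
(¬x2) stands alone — x2 = False.
(x4 ∨ x5): since x5 = False, the clause reduces to (x4). x4 = True.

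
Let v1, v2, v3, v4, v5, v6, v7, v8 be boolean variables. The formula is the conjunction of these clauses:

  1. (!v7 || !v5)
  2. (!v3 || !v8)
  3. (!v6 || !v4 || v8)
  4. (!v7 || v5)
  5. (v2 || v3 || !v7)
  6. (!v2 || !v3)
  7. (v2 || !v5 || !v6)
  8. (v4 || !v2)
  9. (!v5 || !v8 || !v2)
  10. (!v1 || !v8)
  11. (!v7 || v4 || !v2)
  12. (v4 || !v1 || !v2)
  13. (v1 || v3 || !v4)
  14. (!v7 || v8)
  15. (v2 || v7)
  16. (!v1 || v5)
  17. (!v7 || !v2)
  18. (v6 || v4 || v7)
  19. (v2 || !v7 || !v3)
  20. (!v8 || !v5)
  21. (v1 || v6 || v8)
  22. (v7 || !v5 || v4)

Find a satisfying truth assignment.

Branch on v1: take v1 = True.
  then v8 is forced to False.
  then v7 is forced to False.
  then v2 is forced to True.
  then v3 is forced to False.
  then v4 is forced to True.
  then v6 is forced to False.
  then v5 is forced to True.

v1=T, v2=T, v3=F, v4=T, v5=T, v6=F, v7=F, v8=F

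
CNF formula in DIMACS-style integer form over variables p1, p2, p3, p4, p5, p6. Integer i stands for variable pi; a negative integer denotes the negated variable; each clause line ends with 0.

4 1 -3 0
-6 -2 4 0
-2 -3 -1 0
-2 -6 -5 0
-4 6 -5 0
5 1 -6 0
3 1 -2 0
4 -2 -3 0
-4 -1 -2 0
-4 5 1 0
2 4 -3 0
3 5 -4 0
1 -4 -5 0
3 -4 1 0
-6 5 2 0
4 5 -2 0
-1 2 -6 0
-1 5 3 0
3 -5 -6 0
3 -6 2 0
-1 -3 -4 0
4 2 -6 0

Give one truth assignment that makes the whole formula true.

p1 = 1, p2 = 1, p3 = 0, p4 = 0, p5 = 1, p6 = 0

Branch on p1: take p1 = True.
Branch on p2: take p2 = True.
  then p3 is forced to False.
  then p4 is forced to False.
  then p6 is forced to False.
  then p5 is forced to True.
Check each clause:
  1. (¬p3 ∨ p1 ∨ p4) — p1 is true.
  2. (p4 ∨ ¬p6 ∨ ¬p2) — ¬p6 is true.
  3. (¬p3 ∨ ¬p1 ∨ ¬p2) — ¬p3 is true.
  4. (¬p5 ∨ ¬p2 ∨ ¬p6) — ¬p6 is true.
  5. (p6 ∨ ¬p4 ∨ ¬p5) — ¬p4 is true.
  6. (p5 ∨ ¬p6 ∨ p1) — p1 is true.
  7. (p1 ∨ p3 ∨ ¬p2) — p1 is true.
  8. (¬p2 ∨ p4 ∨ ¬p3) — ¬p3 is true.
  9. (¬p1 ∨ ¬p4 ∨ ¬p2) — ¬p4 is true.
  10. (p1 ∨ p5 ∨ ¬p4) — p1 is true.
  11. (p4 ∨ ¬p3 ∨ p2) — p2 is true.
  12. (p5 ∨ p3 ∨ ¬p4) — ¬p4 is true.
  13. (¬p4 ∨ p1 ∨ ¬p5) — p1 is true.
  14. (p3 ∨ ¬p4 ∨ p1) — p1 is true.
  15. (¬p6 ∨ p5 ∨ p2) — ¬p6 is true.
  16. (p5 ∨ ¬p2 ∨ p4) — p5 is true.
  17. (¬p1 ∨ p2 ∨ ¬p6) — p2 is true.
  18. (¬p1 ∨ p3 ∨ p5) — p5 is true.
  19. (p3 ∨ ¬p6 ∨ ¬p5) — ¬p6 is true.
  20. (¬p6 ∨ p2 ∨ p3) — p2 is true.
  21. (¬p1 ∨ ¬p4 ∨ ¬p3) — ¬p4 is true.
  22. (p2 ∨ ¬p6 ∨ p4) — ¬p6 is true.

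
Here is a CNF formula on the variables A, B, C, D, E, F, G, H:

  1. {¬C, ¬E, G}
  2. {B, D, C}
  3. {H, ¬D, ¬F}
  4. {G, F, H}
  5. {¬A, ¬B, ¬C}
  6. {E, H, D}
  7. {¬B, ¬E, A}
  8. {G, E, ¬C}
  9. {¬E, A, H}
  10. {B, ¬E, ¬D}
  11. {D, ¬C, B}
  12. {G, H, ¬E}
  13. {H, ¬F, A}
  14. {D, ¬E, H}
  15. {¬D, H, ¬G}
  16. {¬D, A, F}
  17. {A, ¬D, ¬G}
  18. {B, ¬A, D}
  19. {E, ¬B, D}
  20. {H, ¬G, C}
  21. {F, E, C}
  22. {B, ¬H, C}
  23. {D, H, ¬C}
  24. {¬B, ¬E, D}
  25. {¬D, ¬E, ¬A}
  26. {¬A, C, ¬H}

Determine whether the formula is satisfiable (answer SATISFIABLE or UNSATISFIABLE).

Set A = True and propagate.
Branch on B: take B = False.
  then D is forced to True.
  then E is forced to False.
Branch on C: take C = True.
  then G is forced to True.
  then H is forced to True.
F is now unconstrained; take F = True.
Every clause has at least one true literal under this assignment.
So A=T, B=F, C=T, D=T, E=F, F=T, G=T, H=T is a satisfying assignment.

SATISFIABLE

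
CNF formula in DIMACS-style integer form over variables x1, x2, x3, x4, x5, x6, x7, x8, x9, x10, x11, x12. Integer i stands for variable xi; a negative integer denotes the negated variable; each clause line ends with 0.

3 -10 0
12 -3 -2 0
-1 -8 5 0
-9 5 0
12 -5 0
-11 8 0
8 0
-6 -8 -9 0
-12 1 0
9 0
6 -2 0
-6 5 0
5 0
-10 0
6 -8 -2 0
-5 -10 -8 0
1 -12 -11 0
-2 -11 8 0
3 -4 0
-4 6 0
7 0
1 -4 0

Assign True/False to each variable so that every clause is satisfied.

The clause (x8) is unit: x8 must be True.
(x9) is a unit clause, so x9 = True.
The clause (x5) is unit: x5 must be True.
The clause (x12) is unit: x12 must be True.
The clause (~x6) is unit: x6 must be False.
The clause (x1) is unit: x1 must be True.
(~x2) is a unit clause, so x2 = False.
(~x10) is a unit clause, so x10 = False.
(~x4) is a unit clause, so x4 = False.
(x7) is a unit clause, so x7 = True.
x3, x11 are now unconstrained; take x3 = True, x11 = False.

x1=1  x2=0  x3=1  x4=0  x5=1  x6=0  x7=1  x8=1  x9=1  x10=0  x11=0  x12=1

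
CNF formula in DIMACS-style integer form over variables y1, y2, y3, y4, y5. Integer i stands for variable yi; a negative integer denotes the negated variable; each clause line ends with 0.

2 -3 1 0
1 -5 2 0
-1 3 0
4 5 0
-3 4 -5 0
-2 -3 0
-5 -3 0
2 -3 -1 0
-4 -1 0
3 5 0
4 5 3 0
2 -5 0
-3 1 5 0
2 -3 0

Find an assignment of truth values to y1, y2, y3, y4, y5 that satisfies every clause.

y1=0, y2=1, y3=0, y4=0, y5=1

Branch on y1: take y1 = False.
Set y2 = True and propagate.
  then y3 is forced to False.
  then y5 is forced to True.
y4 is now unconstrained; take y4 = False.
Every clause has at least one true literal under this assignment.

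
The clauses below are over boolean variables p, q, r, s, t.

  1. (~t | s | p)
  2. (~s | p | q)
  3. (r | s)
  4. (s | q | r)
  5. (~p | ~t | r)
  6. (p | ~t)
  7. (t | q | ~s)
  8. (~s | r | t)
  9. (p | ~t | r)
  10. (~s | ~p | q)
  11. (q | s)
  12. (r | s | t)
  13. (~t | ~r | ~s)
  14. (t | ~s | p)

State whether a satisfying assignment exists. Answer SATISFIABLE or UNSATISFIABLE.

q occurs only positively in the remaining clauses — set q = True.
Set p = True and propagate.
Try r = True.
For the remaining variables, s = False, t = False works.
So p=True, q=True, r=True, s=False, t=False is a satisfying assignment.

SATISFIABLE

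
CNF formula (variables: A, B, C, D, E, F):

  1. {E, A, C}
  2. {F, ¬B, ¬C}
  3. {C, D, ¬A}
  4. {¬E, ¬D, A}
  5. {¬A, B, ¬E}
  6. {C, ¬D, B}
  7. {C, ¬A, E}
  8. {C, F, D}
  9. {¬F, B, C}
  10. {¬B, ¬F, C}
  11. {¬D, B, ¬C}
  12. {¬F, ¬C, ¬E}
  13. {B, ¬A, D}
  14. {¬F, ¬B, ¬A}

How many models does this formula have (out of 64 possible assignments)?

Satisfying assignments:
  A=0 B=0 C=1 D=0 E=0 F=0
  A=0 B=0 C=1 D=0 E=0 F=1
  A=0 B=0 C=1 D=0 E=1 F=0
  A=0 B=1 C=1 D=0 E=0 F=1
  A=0 B=1 C=1 D=1 E=0 F=1
  A=1 B=1 C=0 D=1 E=1 F=0
Count: 6.

6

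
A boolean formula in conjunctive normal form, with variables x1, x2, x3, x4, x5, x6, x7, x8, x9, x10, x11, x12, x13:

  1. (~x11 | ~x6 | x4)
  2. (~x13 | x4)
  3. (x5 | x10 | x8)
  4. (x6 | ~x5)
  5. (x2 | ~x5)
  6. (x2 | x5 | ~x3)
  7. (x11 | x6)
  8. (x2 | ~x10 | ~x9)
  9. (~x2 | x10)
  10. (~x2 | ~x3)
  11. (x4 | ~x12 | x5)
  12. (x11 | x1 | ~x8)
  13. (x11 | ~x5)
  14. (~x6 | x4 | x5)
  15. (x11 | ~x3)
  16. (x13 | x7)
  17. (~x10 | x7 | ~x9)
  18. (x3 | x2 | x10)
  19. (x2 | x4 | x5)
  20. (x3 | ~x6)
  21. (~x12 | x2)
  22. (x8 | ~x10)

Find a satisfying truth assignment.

x1=T, x2=T, x3=F, x4=T, x5=F, x6=F, x7=T, x8=T, x9=F, x10=T, x11=T, x12=T, x13=F

Pure literal: x1 appears only positively; assign x1 = True.
Pure literal: x4 appears only positively; assign x4 = True.
Set x2 = True and propagate.
  then x10 is forced to True.
  then x3 is forced to False.
  then x6 is forced to False.
  then x5 is forced to False.
  then x11 is forced to True.
  then x8 is forced to True.
Try x7 = True.
x9, x12, x13 are now unconstrained; take x9 = False, x12 = True, x13 = False.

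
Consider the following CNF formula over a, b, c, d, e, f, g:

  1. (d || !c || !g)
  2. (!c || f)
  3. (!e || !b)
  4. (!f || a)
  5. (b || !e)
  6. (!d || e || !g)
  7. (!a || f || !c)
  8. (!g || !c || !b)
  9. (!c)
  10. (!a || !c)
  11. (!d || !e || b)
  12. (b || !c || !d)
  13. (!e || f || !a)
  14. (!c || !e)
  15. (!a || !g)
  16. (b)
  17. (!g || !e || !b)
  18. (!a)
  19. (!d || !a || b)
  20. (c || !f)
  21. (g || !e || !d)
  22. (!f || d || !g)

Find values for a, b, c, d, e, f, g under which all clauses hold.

(!c) is a unit clause, so c = False.
The clause (b) is unit: b must be True.
(!e) is a unit clause, so e = False.
(!a) is a unit clause, so a = False.
The clause (!f) is unit: f must be False.
Pure literal: d appears only negated; assign d = False.
g is now unconstrained; take g = True.
Every clause has at least one true literal under this assignment.

a = False, b = True, c = False, d = False, e = False, f = False, g = True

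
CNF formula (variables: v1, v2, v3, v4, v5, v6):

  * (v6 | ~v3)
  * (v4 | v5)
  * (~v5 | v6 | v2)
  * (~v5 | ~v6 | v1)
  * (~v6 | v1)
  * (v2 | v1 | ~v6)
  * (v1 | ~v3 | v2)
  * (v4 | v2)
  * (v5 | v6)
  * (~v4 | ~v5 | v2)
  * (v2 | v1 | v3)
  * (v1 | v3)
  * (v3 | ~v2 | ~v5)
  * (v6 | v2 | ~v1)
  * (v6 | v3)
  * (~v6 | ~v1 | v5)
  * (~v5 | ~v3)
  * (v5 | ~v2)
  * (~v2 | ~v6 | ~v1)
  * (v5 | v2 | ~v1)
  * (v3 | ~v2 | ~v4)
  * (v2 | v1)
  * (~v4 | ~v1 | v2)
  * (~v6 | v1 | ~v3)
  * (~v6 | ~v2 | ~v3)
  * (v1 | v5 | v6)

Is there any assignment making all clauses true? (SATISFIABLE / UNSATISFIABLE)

v2 = True:
  propagation gives v5=True, v3=True; an empty clause results — contradiction.
v2 = False:
  propagation gives v4=True, v5=False, v6=True, v1=True; an empty clause results — contradiction.
Every branch closes, so no satisfying assignment exists.

UNSATISFIABLE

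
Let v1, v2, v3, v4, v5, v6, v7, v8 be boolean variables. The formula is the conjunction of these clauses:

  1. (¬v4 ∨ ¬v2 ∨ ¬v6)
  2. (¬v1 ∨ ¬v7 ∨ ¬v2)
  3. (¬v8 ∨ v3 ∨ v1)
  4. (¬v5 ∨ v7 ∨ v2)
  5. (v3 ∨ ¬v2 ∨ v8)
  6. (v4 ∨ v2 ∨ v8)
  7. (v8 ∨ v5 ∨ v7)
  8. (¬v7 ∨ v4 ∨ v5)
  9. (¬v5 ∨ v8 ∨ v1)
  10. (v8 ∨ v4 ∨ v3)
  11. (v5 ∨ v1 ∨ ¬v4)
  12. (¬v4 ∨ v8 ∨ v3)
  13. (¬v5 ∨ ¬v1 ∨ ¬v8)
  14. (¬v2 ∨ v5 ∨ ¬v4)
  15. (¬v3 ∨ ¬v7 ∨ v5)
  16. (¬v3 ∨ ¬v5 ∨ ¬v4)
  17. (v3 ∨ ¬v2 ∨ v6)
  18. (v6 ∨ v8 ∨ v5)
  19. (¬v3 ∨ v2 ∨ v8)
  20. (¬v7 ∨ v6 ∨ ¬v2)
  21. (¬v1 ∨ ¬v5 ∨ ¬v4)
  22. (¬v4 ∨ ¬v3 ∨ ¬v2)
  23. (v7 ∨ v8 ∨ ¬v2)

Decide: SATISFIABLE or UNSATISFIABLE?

SATISFIABLE

Try v1 = False.
Set v2 = False and propagate.
The remaining clauses are satisfied by v3 = True, v4 = False, v5 = True, v6 = False, v7 = True, v8 = True.
So v1=F, v2=F, v3=T, v4=F, v5=T, v6=F, v7=T, v8=T is a satisfying assignment.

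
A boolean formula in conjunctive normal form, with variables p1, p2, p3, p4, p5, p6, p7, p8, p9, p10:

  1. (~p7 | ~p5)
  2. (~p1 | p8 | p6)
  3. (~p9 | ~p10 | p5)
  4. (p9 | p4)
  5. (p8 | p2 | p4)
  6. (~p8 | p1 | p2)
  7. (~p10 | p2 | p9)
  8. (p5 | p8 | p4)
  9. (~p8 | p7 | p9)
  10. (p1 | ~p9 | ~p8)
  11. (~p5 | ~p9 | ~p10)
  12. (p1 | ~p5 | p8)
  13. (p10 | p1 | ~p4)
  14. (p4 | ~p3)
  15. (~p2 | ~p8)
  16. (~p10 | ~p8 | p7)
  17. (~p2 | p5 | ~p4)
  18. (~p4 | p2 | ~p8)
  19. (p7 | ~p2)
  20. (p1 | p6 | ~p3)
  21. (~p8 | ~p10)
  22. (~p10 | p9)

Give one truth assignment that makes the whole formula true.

p1 = 1, p2 = 0, p3 = 1, p4 = 1, p5 = 0, p6 = 1, p7 = 1, p8 = 0, p9 = 1, p10 = 0

p6 occurs only positively in the remaining clauses — set p6 = True.
Try p1 = True.
Branch on p2: take p2 = False.
For the remaining variables, p3 = True, p4 = True, p5 = False, p7 = True, p8 = False, p9 = True, p10 = False works.
Every clause has at least one true literal under this assignment.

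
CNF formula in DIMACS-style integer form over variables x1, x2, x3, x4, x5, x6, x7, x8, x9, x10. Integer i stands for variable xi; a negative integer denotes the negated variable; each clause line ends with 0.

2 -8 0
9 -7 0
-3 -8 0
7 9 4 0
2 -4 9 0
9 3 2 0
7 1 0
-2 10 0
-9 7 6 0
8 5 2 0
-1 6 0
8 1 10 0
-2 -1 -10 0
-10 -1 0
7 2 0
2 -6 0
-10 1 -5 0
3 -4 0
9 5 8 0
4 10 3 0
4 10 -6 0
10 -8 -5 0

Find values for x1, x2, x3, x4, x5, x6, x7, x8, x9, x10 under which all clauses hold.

x1=F, x2=T, x3=T, x4=T, x5=F, x6=T, x7=T, x8=F, x9=T, x10=T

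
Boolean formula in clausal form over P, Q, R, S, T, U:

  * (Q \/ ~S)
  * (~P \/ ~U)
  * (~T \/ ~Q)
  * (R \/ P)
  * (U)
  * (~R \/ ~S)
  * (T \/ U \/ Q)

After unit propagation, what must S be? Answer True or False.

False

(U) stands alone — U = True.
(~U \/ ~P) with U = True leaves only ~P, so P = False.
(R \/ P): since P = False, the clause reduces to (R). R = True.
(~R \/ ~S) with R = True leaves only ~S, so S = False.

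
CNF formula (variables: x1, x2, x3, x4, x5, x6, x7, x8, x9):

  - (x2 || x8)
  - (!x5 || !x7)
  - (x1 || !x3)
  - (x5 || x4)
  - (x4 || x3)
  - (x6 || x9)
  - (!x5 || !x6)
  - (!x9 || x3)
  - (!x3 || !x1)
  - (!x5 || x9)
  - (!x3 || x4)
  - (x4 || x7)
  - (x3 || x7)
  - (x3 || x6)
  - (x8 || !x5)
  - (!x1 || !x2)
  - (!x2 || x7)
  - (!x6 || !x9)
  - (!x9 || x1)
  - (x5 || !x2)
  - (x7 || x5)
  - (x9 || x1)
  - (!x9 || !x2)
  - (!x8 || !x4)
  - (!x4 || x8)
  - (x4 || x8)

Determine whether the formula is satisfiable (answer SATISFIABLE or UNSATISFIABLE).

x3 = True:
  propagation gives x1=True; an empty clause results — contradiction.
x3 = False:
  propagation gives x4=True, x9=False, x6=True, x5=False; an empty clause results — contradiction.
Every branch closes, so no satisfying assignment exists.

UNSATISFIABLE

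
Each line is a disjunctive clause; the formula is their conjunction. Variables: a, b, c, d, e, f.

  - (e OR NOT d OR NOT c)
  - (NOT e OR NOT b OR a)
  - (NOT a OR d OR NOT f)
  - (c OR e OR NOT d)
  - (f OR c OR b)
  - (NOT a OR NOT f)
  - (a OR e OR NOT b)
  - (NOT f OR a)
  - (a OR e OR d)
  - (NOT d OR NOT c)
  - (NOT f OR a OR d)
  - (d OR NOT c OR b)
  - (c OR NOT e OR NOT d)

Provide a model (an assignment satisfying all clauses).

Set a = True and propagate.
  then f is forced to False.
For the remaining variables, b = True, c = True, d = False, e = False works.

a=1, b=1, c=1, d=0, e=0, f=0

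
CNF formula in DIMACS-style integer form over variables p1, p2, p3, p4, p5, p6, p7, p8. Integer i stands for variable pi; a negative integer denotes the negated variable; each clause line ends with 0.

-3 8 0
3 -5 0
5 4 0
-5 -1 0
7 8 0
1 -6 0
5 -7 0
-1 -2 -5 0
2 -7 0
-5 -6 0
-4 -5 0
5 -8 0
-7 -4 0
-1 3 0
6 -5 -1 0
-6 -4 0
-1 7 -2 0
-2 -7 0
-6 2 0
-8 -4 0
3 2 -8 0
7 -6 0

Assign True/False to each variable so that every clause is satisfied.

Try p1 = False.
  then p6 is forced to False.
The remaining clauses are satisfied by p2 = False, p3 = True, p4 = False, p5 = True, p7 = False, p8 = True.
Check each clause:
  1. (NOT p3 OR p8) — p8 is true.
  2. (p3 OR NOT p5) — p3 is true.
  3. (p5 OR p4) — p5 is true.
  4. (NOT p5 OR NOT p1) — NOT p1 is true.
  5. (p7 OR p8) — p8 is true.
  6. (p1 OR NOT p6) — NOT p6 is true.
  7. (NOT p7 OR p5) — NOT p7 is true.
  8. (NOT p5 OR NOT p2 OR NOT p1) — NOT p2 is true.
  9. (p2 OR NOT p7) — NOT p7 is true.
  10. (NOT p5 OR NOT p6) — NOT p6 is true.
  11. (NOT p5 OR NOT p4) — NOT p4 is true.
  12. (NOT p8 OR p5) — p5 is true.
  13. (NOT p4 OR NOT p7) — NOT p7 is true.
  14. (p3 OR NOT p1) — p3 is true.
  15. (p6 OR NOT p5 OR NOT p1) — NOT p1 is true.
  16. (NOT p4 OR NOT p6) — NOT p6 is true.
  17. (p7 OR NOT p2 OR NOT p1) — NOT p1 is true.
  18. (NOT p7 OR NOT p2) — NOT p7 is true.
  19. (NOT p6 OR p2) — NOT p6 is true.
  20. (NOT p8 OR NOT p4) — NOT p4 is true.
  21. (NOT p8 OR p2 OR p3) — p3 is true.
  22. (p7 OR NOT p6) — NOT p6 is true.

p1=0, p2=0, p3=1, p4=0, p5=1, p6=0, p7=0, p8=1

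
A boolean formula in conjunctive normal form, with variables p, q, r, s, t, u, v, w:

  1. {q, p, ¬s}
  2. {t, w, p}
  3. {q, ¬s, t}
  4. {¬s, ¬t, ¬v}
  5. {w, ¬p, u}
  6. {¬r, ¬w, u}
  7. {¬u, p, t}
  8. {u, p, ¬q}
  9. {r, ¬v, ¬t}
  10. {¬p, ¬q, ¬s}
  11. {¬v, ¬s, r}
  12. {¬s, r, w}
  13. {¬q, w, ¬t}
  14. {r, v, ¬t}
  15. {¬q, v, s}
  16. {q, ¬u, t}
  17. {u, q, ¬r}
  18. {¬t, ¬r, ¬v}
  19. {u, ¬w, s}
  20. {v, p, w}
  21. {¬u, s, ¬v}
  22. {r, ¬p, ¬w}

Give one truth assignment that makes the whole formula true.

Set p = True and propagate.
The remaining clauses are satisfied by q = False, r = True, s = True, t = True, u = True, v = False, w = True.

p=True, q=False, r=True, s=True, t=True, u=True, v=False, w=True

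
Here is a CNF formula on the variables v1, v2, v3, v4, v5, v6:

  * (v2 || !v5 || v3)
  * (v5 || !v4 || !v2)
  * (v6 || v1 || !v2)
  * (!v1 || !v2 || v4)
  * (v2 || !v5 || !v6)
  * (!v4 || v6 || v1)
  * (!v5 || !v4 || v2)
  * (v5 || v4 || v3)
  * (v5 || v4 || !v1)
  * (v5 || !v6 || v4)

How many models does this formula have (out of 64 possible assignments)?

17

Case analysis on v4 and v5:
  v4=1, v5=1: v3 free; 3 ways for (v1,v2,v6) × 2^1 = 6.
  v4=1, v5=0: v3 free; 3 ways for (v1,v2,v6) × 2^1 = 6.
  v4=0, v5=1: remaining (v1,v2,v3,v6) ∈ {(0,0,1,0); (0,1,0,1); (0,1,1,1); (1,0,1,0)} — 4.
  v4=0, v5=0: remaining (v1,v2,v3,v6) ∈ {(0,0,1,0)} — 1.
Total: 6 + 6 + 4 + 1 = 17.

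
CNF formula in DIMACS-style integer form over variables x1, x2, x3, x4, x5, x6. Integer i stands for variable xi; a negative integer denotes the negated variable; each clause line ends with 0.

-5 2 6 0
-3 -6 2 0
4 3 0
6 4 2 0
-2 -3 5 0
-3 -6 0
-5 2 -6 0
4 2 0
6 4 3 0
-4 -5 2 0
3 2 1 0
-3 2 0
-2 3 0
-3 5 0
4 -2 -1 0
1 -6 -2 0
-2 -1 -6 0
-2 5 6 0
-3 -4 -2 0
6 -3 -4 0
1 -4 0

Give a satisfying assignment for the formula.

x1=True, x2=False, x3=False, x4=True, x5=False, x6=False

Branch on x1: take x1 = True.
The remaining clauses are satisfied by x2 = False, x3 = False, x4 = True, x5 = False, x6 = False.
Every clause has at least one true literal under this assignment.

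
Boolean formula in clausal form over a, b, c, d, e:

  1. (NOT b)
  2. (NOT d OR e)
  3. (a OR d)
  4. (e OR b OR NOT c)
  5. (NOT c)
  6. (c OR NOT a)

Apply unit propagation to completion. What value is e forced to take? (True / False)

True

(NOT b) is a unit clause: b = False.
Unit clause (NOT c) sets c = False.
(c OR NOT a): since c = False, the clause reduces to (NOT a). a = False.
(a OR d): since a = False, the clause reduces to (d). d = True.
In (e OR NOT d), NOT d is now false; e must hold, so e = True.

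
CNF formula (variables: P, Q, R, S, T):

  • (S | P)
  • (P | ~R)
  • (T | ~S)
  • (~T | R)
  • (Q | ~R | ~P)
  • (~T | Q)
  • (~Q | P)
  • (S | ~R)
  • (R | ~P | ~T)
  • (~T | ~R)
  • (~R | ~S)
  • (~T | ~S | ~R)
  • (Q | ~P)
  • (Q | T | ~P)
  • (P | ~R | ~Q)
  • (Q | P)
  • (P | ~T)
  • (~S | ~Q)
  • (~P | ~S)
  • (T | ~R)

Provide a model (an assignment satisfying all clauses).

Try P = True.
  then Q is forced to True.
  then S is forced to False.
  then R is forced to False.
  then T is forced to False.
Every clause has at least one true literal under this assignment.

P=T, Q=T, R=F, S=F, T=F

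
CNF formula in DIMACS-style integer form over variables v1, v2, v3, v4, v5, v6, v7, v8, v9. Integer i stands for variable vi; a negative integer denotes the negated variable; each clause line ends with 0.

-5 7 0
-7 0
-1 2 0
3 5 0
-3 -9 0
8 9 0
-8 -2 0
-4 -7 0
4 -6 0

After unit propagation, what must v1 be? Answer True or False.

Unit clause (~v7) sets v7 = False.
In (v7 | ~v5), v7 is now false; ~v5 must hold, so v5 = False.
(v3 | v5) with v5 = False leaves only v3, so v3 = True.
(~v3 | ~v9) with v3 = True leaves only ~v9, so v9 = False.
(v8 | v9): since v9 = False, the clause reduces to (v8). v8 = True.
From (~v2 | ~v8) and v8 = True: v2 = False.
(v2 | ~v1) with v2 = False leaves only ~v1, so v1 = False.

False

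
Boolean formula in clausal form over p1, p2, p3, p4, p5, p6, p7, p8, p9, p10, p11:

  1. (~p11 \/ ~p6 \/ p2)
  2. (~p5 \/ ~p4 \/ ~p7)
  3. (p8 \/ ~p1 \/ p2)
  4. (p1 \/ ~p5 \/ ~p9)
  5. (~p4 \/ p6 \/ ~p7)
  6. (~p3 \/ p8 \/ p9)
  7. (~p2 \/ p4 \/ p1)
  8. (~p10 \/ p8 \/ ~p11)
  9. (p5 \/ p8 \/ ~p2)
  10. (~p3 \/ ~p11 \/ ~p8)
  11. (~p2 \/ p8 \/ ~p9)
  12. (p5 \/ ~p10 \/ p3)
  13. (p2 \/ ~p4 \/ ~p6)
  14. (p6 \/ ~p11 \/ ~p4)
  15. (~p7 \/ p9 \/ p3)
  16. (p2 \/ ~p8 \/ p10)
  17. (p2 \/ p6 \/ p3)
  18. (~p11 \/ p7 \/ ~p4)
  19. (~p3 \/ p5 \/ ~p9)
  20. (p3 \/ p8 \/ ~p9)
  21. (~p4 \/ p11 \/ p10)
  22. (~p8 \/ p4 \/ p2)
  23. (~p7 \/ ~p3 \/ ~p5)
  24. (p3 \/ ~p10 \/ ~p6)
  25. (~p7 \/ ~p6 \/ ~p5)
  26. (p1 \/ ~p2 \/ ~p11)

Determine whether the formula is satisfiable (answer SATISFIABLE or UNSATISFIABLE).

SATISFIABLE

Try p1 = True.
The remaining clauses are satisfied by p2 = True, p3 = False, p4 = True, p5 = False, p6 = True, p7 = True, p8 = True, p9 = True, p10 = False, p11 = True.
So p1=True, p2=True, p3=False, p4=True, p5=False, p6=True, p7=True, p8=True, p9=True, p10=False, p11=True is a satisfying assignment.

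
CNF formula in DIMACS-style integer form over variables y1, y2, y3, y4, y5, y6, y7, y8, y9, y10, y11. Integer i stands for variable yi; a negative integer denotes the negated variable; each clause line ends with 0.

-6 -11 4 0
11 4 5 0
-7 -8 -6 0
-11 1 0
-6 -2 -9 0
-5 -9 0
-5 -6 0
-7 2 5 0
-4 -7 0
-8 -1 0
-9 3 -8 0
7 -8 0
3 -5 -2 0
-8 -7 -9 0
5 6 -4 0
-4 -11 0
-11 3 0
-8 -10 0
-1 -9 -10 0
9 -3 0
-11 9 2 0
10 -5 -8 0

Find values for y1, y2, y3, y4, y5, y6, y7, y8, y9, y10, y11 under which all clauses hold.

Pure literal: y8 appears only negated; assign y8 = False.
Branch on y1: take y1 = False.
  then y11 is forced to False.
Branch on y2: take y2 = False.
Set y3 = False and propagate.
The remaining clauses are satisfied by y4 = True, y5 = False, y6 = True, y7 = False, y9 = False, y10 = True.

y1 = 0, y2 = 0, y3 = 0, y4 = 1, y5 = 0, y6 = 1, y7 = 0, y8 = 0, y9 = 0, y10 = 1, y11 = 0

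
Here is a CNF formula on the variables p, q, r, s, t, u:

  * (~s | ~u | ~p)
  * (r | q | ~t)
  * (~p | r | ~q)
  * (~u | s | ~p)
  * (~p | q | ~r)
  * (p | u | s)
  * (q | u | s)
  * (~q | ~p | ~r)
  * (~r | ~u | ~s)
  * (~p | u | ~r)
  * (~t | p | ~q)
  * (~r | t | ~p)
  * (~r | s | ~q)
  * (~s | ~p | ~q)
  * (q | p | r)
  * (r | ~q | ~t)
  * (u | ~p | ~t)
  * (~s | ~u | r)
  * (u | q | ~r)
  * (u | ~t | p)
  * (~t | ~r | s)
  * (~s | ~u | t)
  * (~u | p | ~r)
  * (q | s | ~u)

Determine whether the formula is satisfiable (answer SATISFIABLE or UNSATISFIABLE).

Branch on p: take p = False.
Try q = True.
  then t is forced to False.
Try r = False.
For the remaining variables, s = False, u = True works.
Every clause has at least one true literal under this assignment.
So p = False  q = True  r = False  s = False  t = False  u = True is a satisfying assignment.

SATISFIABLE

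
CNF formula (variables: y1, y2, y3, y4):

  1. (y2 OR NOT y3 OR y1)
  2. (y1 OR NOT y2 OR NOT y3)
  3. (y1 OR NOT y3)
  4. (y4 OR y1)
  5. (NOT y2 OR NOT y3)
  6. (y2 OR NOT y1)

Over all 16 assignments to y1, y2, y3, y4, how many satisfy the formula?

The models are:
  y1=F y2=F y3=F y4=T
  y1=F y2=T y3=F y4=T
  y1=T y2=T y3=F y4=F
  y1=T y2=T y3=F y4=T
Count: 4.

4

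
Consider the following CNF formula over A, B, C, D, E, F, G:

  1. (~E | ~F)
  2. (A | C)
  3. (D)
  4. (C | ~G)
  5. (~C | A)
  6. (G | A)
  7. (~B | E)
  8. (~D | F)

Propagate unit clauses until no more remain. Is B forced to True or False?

False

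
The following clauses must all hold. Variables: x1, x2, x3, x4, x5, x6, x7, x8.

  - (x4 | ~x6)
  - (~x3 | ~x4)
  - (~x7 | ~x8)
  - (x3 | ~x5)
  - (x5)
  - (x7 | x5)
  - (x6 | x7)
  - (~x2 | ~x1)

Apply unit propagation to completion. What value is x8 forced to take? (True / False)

(x5) stands alone — x5 = True.
(x3 | ~x5) with x5 = True leaves only x3, so x3 = True.
From (~x3 | ~x4) and x3 = True: x4 = False.
From (x4 | ~x6) and x4 = False: x6 = False.
(x6 | x7): since x6 = False, the clause reduces to (x7). x7 = True.
(~x8 | ~x7) with x7 = True leaves only ~x8, so x8 = False.

False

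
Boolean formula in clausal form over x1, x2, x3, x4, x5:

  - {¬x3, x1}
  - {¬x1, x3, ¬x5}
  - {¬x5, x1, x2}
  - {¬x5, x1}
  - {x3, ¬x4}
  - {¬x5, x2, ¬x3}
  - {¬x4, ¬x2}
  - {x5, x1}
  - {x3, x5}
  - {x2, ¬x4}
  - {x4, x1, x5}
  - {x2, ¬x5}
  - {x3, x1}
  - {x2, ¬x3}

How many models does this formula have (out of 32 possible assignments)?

2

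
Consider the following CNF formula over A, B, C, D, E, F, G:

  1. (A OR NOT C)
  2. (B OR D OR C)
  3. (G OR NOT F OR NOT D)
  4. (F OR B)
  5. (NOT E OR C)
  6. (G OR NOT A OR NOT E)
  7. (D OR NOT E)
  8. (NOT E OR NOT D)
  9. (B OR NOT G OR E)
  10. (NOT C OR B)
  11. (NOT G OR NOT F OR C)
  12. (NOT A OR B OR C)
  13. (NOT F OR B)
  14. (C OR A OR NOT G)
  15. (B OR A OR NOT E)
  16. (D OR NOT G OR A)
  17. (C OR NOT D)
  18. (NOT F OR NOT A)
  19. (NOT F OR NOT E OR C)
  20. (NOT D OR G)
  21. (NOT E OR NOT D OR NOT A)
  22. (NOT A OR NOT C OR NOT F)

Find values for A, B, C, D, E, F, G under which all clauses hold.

Pure literal: B appears only positively; assign B = True.
Branch on A: take A = False.
  then C is forced to False.
  then E is forced to False.
  then G is forced to False.
  then D is forced to False.
F is now unconstrained; take F = False.

A=False, B=True, C=False, D=False, E=False, F=False, G=False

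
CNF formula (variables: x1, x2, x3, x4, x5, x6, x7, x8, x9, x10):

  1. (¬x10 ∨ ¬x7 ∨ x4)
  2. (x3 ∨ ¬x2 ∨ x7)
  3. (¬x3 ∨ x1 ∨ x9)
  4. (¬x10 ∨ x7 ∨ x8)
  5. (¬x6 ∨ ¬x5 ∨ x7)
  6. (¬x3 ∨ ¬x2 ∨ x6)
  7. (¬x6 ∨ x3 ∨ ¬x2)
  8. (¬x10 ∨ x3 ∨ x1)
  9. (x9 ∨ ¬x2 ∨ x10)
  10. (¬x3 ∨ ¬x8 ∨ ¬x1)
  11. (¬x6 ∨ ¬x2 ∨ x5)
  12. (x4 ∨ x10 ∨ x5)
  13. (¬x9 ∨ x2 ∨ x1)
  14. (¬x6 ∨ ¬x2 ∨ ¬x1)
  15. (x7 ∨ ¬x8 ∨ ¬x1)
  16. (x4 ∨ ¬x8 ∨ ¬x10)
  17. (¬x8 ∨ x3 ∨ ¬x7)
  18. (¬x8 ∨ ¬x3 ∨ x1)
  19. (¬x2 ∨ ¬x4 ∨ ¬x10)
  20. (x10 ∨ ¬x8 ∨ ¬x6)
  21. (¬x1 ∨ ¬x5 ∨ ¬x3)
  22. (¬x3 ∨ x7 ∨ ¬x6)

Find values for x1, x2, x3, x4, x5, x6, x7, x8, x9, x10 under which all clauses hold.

x1=1, x2=0, x3=1, x4=1, x5=0, x6=0, x7=1, x8=0, x9=1, x10=0

Check each clause:
  1. (¬x10 ∨ ¬x7 ∨ x4) — x4 is true.
  2. (¬x2 ∨ x3 ∨ x7) — x3 is true.
  3. (¬x3 ∨ x9 ∨ x1) — x9 is true.
  4. (x8 ∨ ¬x10 ∨ x7) — ¬x10 is true.
  5. (¬x5 ∨ ¬x6 ∨ x7) — ¬x6 is true.
  6. (¬x3 ∨ ¬x2 ∨ x6) — ¬x2 is true.
  7. (¬x6 ∨ x3 ∨ ¬x2) — ¬x6 is true.
  8. (¬x10 ∨ x1 ∨ x3) — x1 is true.
  9. (¬x2 ∨ x10 ∨ x9) — x9 is true.
  10. (¬x8 ∨ ¬x1 ∨ ¬x3) — ¬x8 is true.
  11. (x5 ∨ ¬x6 ∨ ¬x2) — ¬x6 is true.
  12. (x5 ∨ x10 ∨ x4) — x4 is true.
  13. (x2 ∨ ¬x9 ∨ x1) — x1 is true.
  14. (¬x2 ∨ ¬x1 ∨ ¬x6) — ¬x6 is true.
  15. (¬x1 ∨ ¬x8 ∨ x7) — ¬x8 is true.
  16. (¬x10 ∨ ¬x8 ∨ x4) — ¬x8 is true.
  17. (¬x8 ∨ x3 ∨ ¬x7) — ¬x8 is true.
  18. (¬x3 ∨ ¬x8 ∨ x1) — ¬x8 is true.
  19. (¬x2 ∨ ¬x4 ∨ ¬x10) — ¬x2 is true.
  20. (¬x6 ∨ ¬x8 ∨ x10) — ¬x8 is true.
  21. (¬x5 ∨ ¬x1 ∨ ¬x3) — ¬x5 is true.
  22. (¬x3 ∨ ¬x6 ∨ x7) — ¬x6 is true.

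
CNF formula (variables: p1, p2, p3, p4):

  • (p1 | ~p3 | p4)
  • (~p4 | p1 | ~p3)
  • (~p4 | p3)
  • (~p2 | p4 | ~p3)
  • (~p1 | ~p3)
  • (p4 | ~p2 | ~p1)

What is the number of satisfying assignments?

The models are:
  p1=F p2=F p3=F p4=F
  p1=F p2=T p3=F p4=F
  p1=T p2=F p3=F p4=F
That's 3 in total.

3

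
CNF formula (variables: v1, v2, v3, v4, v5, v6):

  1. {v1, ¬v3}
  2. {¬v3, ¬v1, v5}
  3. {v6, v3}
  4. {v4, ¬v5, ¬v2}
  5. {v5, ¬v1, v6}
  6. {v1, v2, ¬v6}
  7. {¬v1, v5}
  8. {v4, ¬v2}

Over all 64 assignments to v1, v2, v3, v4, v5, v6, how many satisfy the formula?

Case analysis on v1 and v5:
  v1=T, v5=T: 9 of the 16 assignments to (v2,v3,v4,v6) work.
  v1=T, v5=F: a clause becomes empty — 0.
  v1=F, v5=T: remaining (v2,v3,v4,v6) ∈ {(T,F,T,T)} — 1.
  v1=F, v5=F: remaining (v2,v3,v4,v6) ∈ {(T,F,T,T)} — 1.
Total: 9 + 0 + 1 + 1 = 11.

11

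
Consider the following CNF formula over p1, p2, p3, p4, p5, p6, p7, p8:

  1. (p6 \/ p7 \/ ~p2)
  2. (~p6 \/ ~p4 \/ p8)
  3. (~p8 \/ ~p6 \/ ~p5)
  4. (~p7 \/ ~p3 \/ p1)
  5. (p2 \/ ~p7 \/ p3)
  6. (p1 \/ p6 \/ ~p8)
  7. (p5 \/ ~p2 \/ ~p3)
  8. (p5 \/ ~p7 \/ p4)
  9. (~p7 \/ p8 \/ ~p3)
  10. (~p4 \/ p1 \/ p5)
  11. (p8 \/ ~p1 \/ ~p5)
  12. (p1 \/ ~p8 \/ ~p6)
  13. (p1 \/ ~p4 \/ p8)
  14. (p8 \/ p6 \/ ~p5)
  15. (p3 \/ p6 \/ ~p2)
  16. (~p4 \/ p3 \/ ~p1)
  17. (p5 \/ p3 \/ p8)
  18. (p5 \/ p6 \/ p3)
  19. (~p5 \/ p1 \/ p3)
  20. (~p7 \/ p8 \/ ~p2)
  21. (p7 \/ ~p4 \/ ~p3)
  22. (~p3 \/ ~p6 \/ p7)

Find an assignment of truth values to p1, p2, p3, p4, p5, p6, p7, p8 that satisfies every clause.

p1 = True, p2 = False, p3 = True, p4 = True, p5 = False, p6 = False, p7 = True, p8 = True

Check each clause:
  1. (p7 \/ p6 \/ ~p2) — ~p2 is true.
  2. (~p6 \/ ~p4 \/ p8) — p8 is true.
  3. (~p8 \/ ~p6 \/ ~p5) — ~p6 is true.
  4. (p1 \/ ~p3 \/ ~p7) — p1 is true.
  5. (~p7 \/ p2 \/ p3) — p3 is true.
  6. (p6 \/ ~p8 \/ p1) — p1 is true.
  7. (~p3 \/ p5 \/ ~p2) — ~p2 is true.
  8. (~p7 \/ p4 \/ p5) — p4 is true.
  9. (~p3 \/ p8 \/ ~p7) — p8 is true.
  10. (p1 \/ ~p4 \/ p5) — p1 is true.
  11. (~p5 \/ ~p1 \/ p8) — p8 is true.
  12. (~p8 \/ p1 \/ ~p6) — p1 is true.
  13. (p8 \/ ~p4 \/ p1) — p8 is true.
  14. (~p5 \/ p8 \/ p6) — p8 is true.
  15. (p6 \/ p3 \/ ~p2) — p3 is true.
  16. (p3 \/ ~p4 \/ ~p1) — p3 is true.
  17. (p5 \/ p8 \/ p3) — p8 is true.
  18. (p6 \/ p3 \/ p5) — p3 is true.
  19. (~p5 \/ p1 \/ p3) — p1 is true.
  20. (~p7 \/ ~p2 \/ p8) — p8 is true.
  21. (~p3 \/ p7 \/ ~p4) — p7 is true.
  22. (~p6 \/ p7 \/ ~p3) — ~p6 is true.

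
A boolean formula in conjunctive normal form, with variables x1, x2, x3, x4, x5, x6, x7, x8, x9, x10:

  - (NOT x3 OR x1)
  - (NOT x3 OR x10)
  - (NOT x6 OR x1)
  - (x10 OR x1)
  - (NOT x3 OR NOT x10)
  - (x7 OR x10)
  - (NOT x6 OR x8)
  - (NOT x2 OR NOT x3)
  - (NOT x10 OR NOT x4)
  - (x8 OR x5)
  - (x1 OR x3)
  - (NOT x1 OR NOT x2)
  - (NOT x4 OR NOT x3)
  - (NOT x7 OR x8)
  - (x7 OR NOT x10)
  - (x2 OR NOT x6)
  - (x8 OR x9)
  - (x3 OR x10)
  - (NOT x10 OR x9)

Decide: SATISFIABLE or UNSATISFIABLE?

Pure literal: x4 appears only negated; assign x4 = False.
Pure literal: x5 appears only positively; assign x5 = True.
Set x1 = True and propagate.
  then x2 is forced to False.
  then x6 is forced to False.
Branch on x3: take x3 = False.
  then x10 is forced to True.
  then x7 is forced to True.
  then x8 is forced to True.
  then x9 is forced to True.
Every clause has at least one true literal under this assignment.
So x1=T  x2=F  x3=F  x4=F  x5=T  x6=F  x7=T  x8=T  x9=T  x10=T is a satisfying assignment.

SATISFIABLE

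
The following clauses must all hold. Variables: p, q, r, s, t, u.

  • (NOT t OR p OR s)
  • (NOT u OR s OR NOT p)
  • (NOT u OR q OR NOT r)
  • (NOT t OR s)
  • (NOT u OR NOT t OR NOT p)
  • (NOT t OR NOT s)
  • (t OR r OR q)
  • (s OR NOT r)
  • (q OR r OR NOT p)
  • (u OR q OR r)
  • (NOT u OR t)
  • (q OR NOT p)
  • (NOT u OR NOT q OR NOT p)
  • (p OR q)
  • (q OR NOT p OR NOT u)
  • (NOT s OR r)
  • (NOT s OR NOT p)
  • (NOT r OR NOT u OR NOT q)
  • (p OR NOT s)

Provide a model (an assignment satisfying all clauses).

p=0, q=1, r=0, s=0, t=0, u=0

Check each clause:
  1. (NOT t OR p OR s) — NOT t is true.
  2. (s OR NOT p OR NOT u) — NOT u is true.
  3. (NOT u OR NOT r OR q) — q is true.
  4. (s OR NOT t) — NOT t is true.
  5. (NOT p OR NOT t OR NOT u) — NOT u is true.
  6. (NOT s OR NOT t) — NOT t is true.
  7. (q OR t OR r) — q is true.
  8. (NOT r OR s) — NOT r is true.
  9. (r OR NOT p OR q) — q is true.
  10. (q OR u OR r) — q is true.
  11. (t OR NOT u) — NOT u is true.
  12. (NOT p OR q) — q is true.
  13. (NOT u OR NOT q OR NOT p) — NOT u is true.
  14. (p OR q) — q is true.
  15. (NOT p OR NOT u OR q) — q is true.
  16. (NOT s OR r) — NOT s is true.
  17. (NOT p OR NOT s) — NOT s is true.
  18. (NOT q OR NOT u OR NOT r) — NOT u is true.
  19. (p OR NOT s) — NOT s is true.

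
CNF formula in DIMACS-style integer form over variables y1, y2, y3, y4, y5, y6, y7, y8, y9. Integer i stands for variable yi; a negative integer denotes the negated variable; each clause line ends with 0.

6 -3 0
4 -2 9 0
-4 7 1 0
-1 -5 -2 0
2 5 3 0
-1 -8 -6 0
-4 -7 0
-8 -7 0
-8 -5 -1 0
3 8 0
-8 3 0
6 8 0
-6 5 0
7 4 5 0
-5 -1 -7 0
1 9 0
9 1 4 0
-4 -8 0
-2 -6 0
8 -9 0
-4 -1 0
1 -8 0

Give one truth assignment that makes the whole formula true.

Branch on y1: take y1 = True.
  then y4 is forced to False.
The remaining clauses are satisfied by y2 = False, y3 = True, y5 = True, y6 = True, y7 = False, y8 = False, y9 = False.

y1 = True, y2 = False, y3 = True, y4 = False, y5 = True, y6 = True, y7 = False, y8 = False, y9 = False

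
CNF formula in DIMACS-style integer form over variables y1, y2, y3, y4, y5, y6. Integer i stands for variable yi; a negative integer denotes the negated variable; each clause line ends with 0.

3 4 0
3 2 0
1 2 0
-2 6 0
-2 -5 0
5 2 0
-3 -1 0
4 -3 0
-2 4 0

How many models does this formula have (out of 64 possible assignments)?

3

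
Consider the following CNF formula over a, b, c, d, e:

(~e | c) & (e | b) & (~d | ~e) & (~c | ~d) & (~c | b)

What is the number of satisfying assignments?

Satisfying assignments:
  a=F b=T c=F d=F e=F
  a=F b=T c=F d=T e=F
  a=F b=T c=T d=F e=F
  a=F b=T c=T d=F e=T
  a=T b=T c=F d=F e=F
  a=T b=T c=F d=T e=F
  a=T b=T c=T d=F e=F
  a=T b=T c=T d=F e=T
Count: 8.

8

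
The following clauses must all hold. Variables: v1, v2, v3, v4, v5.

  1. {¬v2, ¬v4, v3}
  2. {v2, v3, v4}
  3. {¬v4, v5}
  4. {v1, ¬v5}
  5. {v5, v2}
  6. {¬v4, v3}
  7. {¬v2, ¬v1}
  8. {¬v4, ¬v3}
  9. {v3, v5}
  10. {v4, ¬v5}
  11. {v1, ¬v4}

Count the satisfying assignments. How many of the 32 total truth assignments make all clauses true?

Satisfying assignments:
  v1=0 v2=1 v3=1 v4=0 v5=0
Count: 1.

1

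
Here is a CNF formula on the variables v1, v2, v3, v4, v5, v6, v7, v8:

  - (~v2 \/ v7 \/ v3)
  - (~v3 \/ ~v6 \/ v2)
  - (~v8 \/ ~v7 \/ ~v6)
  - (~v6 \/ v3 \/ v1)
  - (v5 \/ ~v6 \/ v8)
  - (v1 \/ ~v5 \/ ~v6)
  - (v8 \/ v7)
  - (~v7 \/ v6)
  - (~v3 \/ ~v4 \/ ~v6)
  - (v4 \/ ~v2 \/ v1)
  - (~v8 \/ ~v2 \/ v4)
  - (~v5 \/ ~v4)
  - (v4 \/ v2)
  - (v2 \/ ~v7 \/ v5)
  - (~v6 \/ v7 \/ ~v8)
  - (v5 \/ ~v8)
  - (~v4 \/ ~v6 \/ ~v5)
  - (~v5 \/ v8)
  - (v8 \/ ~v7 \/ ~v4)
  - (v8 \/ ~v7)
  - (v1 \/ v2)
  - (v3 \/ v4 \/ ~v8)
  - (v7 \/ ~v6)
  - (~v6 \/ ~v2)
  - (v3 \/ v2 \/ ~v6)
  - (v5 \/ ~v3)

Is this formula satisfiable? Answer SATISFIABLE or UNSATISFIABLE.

v6 = True:
  propagation gives v7=True, v8=False; an empty clause results — contradiction.
v6 = False:
  propagation gives v7=False, v8=True, v5=True, v4=False; an empty clause results — contradiction.
Every branch closes, so no satisfying assignment exists.

UNSATISFIABLE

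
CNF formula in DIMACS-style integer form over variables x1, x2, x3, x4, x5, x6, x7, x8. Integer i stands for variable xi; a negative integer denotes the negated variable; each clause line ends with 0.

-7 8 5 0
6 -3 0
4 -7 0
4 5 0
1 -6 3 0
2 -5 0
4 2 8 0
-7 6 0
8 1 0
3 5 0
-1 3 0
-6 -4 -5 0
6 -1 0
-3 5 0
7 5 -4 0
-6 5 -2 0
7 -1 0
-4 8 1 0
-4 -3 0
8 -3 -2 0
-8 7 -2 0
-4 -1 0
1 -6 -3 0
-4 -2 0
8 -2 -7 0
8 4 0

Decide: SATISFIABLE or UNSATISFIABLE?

x4 = True:
  propagation gives x3=False, x5=True, x2=True; an empty clause results — contradiction.
x4 = False:
  propagation gives x7=False, x5=True, x2=True, x1=False; an empty clause results — contradiction.
Every branch closes, so no satisfying assignment exists.

UNSATISFIABLE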